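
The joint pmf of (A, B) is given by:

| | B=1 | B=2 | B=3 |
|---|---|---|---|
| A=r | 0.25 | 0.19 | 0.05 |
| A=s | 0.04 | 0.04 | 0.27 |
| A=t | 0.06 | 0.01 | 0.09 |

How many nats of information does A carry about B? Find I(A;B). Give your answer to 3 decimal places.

0.231 nats

Marginals: p(A) = (0.4900, 0.3500, 0.1600), p(B) = (0.3500, 0.2400, 0.4100).
I(A;B) = H(A) + H(B) − H(A,B).
H(A) = 1.0102, H(B) = 1.0755, H(A,B) = 1.8545.
I(A;B) = 1.0102 + 1.0755 − 1.8545 = 0.231 nats.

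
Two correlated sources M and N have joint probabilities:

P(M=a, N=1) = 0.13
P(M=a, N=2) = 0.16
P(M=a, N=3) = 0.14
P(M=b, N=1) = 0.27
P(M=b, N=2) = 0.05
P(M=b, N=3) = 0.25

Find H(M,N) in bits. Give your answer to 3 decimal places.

H(M,N) = −Σ p(x,y)·log₂ p(x,y) over all 6 cells.
  cell (a,1): −0.13·log₂0.13 = 0.3826
  cell (a,2): −0.16·log₂0.16 = 0.4230
  cell (a,3): −0.14·log₂0.14 = 0.3971
  cell (b,1): −0.27·log₂0.27 = 0.5100
  cell (b,2): −0.05·log₂0.05 = 0.2161
  cell (b,3): −0.25·log₂0.25 = 0.5000
Sum = 2.429 bits.

2.429 bits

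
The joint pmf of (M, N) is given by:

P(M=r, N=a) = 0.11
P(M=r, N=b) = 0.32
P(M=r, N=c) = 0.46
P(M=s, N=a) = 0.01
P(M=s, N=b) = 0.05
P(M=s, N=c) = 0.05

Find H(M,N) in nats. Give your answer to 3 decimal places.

1.310 nats

H(M,N) = −Σ p(x,y)·ln p(x,y) over all 6 cells.
  cell (r,a): −0.11·ln0.11 = 0.2428
  cell (r,b): −0.32·ln0.32 = 0.3646
  cell (r,c): −0.46·ln0.46 = 0.3572
  cell (s,a): −0.01·ln0.01 = 0.0461
  cell (s,b): −0.05·ln0.05 = 0.1498
  cell (s,c): −0.05·ln0.05 = 0.1498
Sum = 1.310 nats.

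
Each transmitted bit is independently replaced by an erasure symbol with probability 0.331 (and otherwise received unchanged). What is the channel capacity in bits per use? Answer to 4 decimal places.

Binary erasure channel: capacity C = 1 − ε.
C = 1 − 0.331 = 0.6690 bits per channel use.

0.6690 bits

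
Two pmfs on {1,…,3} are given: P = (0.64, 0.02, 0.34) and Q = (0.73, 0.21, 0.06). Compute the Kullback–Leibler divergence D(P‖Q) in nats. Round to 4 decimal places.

D(P‖Q) = Σ p·ln(p/q).
  0.64·ln(0.64/0.73) = -0.08421
  0.02·ln(0.02/0.21) = -0.04703
  0.34·ln(0.34/0.06) = 0.58976
D(P‖Q) = 0.4585 nats.

0.4585 nats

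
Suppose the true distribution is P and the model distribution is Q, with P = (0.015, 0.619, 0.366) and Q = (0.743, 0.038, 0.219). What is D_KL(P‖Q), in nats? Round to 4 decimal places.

D(P‖Q) = Σ p·ln(p/q).
  0.015·ln(0.015/0.743) = -0.05854
  0.619·ln(0.619/0.038) = 1.72733
  0.366·ln(0.366/0.219) = 0.18796
D(P‖Q) = 1.8568 nats.

1.8568 nats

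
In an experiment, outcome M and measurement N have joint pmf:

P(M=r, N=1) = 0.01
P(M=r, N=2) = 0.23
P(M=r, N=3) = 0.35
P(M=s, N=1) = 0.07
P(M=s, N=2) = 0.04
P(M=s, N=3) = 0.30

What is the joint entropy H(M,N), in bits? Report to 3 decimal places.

2.060 bits

H(M,N) = −Σ p(x,y)·log₂ p(x,y) over all 6 cells.
  cell (r,1): −0.01·log₂0.01 = 0.0664
  cell (r,2): −0.23·log₂0.23 = 0.4877
  cell (r,3): −0.35·log₂0.35 = 0.5301
  cell (s,1): −0.07·log₂0.07 = 0.2686
  cell (s,2): −0.04·log₂0.04 = 0.1858
  cell (s,3): −0.30·log₂0.30 = 0.5211
Sum = 2.060 bits.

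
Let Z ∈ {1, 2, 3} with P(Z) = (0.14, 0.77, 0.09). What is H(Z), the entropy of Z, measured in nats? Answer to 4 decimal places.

0.6932 nats

H(Z) = −Σ p·ln p.
  −(0.14)·ln(0.14) = 0.27526
  −(0.77)·ln(0.77) = 0.20125
  −(0.09)·ln(0.09) = 0.21672
Sum: 0.27526 + 0.20125 + 0.21672 = 0.6932 nats.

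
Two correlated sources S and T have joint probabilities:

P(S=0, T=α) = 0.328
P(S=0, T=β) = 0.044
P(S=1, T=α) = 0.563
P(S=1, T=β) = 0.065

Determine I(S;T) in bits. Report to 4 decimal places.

0.0004 bits

Marginals: p(S) = (0.3720, 0.6280), p(T) = (0.8910, 0.1090).
I(S;T) = H(S) + H(T) − H(S,T).
H(S) = 0.9522, H(T) = 0.4969, H(S,T) = 1.4487.
I(S;T) = 0.9522 + 0.4969 − 1.4487 = 0.0004 bits.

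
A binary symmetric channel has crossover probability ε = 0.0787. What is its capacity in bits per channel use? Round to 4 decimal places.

Binary symmetric channel: C = 1 − h₂(ε) where h₂ is the binary entropy function.
h₂(0.0787) = −0.0787·log₂0.0787 − 0.9213·log₂0.9213 = 0.3976.
C = 1 − 0.3976 = 0.6024 bits per channel use.

0.6024 bits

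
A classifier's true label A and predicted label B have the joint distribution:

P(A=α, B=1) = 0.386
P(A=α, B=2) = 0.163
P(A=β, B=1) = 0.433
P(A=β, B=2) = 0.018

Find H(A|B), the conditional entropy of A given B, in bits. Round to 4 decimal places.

0.9016 bits

Marginals: p(A) = (0.5490, 0.4510), p(B) = (0.8190, 0.1810).
H(A|B) = Σ p(B) · H(A|B=·).
  B=1: p=0.8190, H(A|B=1) = 0.9976
  B=2: p=0.1810, H(A|B=2) = 0.4672
Weighted sum = 0.9016 bits.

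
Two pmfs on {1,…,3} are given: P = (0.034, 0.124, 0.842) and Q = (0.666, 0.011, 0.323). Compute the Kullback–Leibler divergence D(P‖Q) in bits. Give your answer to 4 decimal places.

D(P‖Q) = Σ p·log₂(p/q).
  0.034·log₂(0.034/0.666) = -0.14593
  0.124·log₂(0.124/0.011) = 0.43335
  0.842·log₂(0.842/0.323) = 1.16388
D(P‖Q) = 1.4513 bits.

1.4513 bits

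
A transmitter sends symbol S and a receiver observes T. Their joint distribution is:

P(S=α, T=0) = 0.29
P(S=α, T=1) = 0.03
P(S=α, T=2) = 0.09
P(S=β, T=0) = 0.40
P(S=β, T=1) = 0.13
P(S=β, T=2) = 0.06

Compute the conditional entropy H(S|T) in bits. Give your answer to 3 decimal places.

0.934 bits

Marginals: p(S) = (0.4100, 0.5900), p(T) = (0.6900, 0.1600, 0.1500).
H(S|T) = Σ p(T) · H(S|T=·).
  T=0: p=0.6900, H(S|T=0) = 0.9816
  T=1: p=0.1600, H(S|T=1) = 0.6962
  T=2: p=0.1500, H(S|T=2) = 0.9710
Weighted sum = 0.934 bits.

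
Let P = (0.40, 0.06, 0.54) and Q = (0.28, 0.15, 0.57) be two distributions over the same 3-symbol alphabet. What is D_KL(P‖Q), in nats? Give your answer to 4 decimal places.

0.0585 nats

D(P‖Q) = Σ p·ln(p/q).
  0.40·ln(0.40/0.28) = 0.14267
  0.06·ln(0.06/0.15) = -0.05498
  0.54·ln(0.54/0.57) = -0.02920
D(P‖Q) = 0.0585 nats.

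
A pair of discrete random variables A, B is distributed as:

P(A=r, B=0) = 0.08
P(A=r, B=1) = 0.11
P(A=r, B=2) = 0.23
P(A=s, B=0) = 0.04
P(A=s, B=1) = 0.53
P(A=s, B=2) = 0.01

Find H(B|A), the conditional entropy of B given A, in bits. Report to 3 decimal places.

Chain rule: H(B|A) = H(A,B) − H(A).
Marginals: p(A) = (0.4200, 0.5800), p(B) = (0.1200, 0.6400, 0.2400).
H(A,B) = 1.8671 bits; H(A) = 0.9815 bits.
H(B|A) = 1.8671 − 0.9815 = 0.886 bits.

0.886 bits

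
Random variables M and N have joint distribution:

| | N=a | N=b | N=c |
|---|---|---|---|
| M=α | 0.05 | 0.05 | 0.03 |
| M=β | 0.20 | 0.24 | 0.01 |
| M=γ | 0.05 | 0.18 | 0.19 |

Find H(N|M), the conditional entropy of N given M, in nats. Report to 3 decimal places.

0.900 nats

Marginals: p(M) = (0.1300, 0.4500, 0.4200), p(N) = (0.3000, 0.4700, 0.2300).
H(N|M) = Σ p(M) · H(N|M=·).
  M=α: p=0.1300, H(N|M=α) = 1.0734
  M=β: p=0.4500, H(N|M=β) = 0.7803
  M=γ: p=0.4200, H(N|M=γ) = 0.9753
Weighted sum = 0.900 nats.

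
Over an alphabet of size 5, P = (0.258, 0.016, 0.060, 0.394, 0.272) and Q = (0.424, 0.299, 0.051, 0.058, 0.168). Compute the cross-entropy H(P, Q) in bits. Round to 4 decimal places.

2.9233 bits

H(P,Q) = −Σ p·log₂ q.
  −0.258·log₂(0.424) = 0.31937
  −0.016·log₂(0.299) = 0.02787
  −0.060·log₂(0.051) = 0.25760
  −0.394·log₂(0.058) = 1.61847
  −0.272·log₂(0.168) = 0.69998
H(P,Q) = 2.9233 bits.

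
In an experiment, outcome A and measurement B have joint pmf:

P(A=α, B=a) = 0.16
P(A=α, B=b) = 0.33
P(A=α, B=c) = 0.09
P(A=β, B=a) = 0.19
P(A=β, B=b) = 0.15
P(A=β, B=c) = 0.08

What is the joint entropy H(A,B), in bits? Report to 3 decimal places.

2.421 bits

H(A,B) = −Σ p(x,y)·log₂ p(x,y) over all 6 cells.
  cell (α,a): −0.16·log₂0.16 = 0.4230
  cell (α,b): −0.33·log₂0.33 = 0.5278
  cell (α,c): −0.09·log₂0.09 = 0.3127
  cell (β,a): −0.19·log₂0.19 = 0.4552
  cell (β,b): −0.15·log₂0.15 = 0.4105
  cell (β,c): −0.08·log₂0.08 = 0.2915
Sum = 2.421 bits.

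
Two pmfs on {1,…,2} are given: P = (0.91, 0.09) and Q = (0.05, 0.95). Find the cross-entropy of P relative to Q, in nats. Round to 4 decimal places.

2.7307 nats

H(P,Q) = −Σ p·ln q.
  −0.91·ln(0.05) = 2.72612
  −0.09·ln(0.95) = 0.00462
H(P,Q) = 2.7307 nats.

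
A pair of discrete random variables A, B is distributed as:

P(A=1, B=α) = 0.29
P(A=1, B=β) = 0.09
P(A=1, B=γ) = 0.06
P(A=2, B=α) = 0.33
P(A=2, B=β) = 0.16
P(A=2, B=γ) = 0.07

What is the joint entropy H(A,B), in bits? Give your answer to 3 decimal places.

H(A,B) = −Σ p(x,y)·log₂ p(x,y) over all 6 cells.
  cell (1,α): −0.29·log₂0.29 = 0.5179
  cell (1,β): −0.09·log₂0.09 = 0.3127
  cell (1,γ): −0.06·log₂0.06 = 0.2435
  cell (2,α): −0.33·log₂0.33 = 0.5278
  cell (2,β): −0.16·log₂0.16 = 0.4230
  cell (2,γ): −0.07·log₂0.07 = 0.2686
Sum = 2.293 bits.

2.293 bits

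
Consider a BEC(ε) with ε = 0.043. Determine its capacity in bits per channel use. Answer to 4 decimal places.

0.9570 bits

Binary erasure channel: capacity C = 1 − ε.
C = 1 − 0.043 = 0.9570 bits per channel use.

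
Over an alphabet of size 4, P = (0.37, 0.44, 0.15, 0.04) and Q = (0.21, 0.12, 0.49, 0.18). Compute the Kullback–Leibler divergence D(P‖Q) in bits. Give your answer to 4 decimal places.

D(P‖Q) = Σ p·log₂(p/q).
  0.37·log₂(0.37/0.21) = 0.30234
  0.44·log₂(0.44/0.12) = 0.82477
  0.15·log₂(0.15/0.49) = -0.25617
  0.04·log₂(0.04/0.18) = -0.08680
D(P‖Q) = 0.7841 bits.

0.7841 bits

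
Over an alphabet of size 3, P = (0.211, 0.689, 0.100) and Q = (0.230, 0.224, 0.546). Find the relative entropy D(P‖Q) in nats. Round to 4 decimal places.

0.5862 nats

D(P‖Q) = Σ p·ln(p/q).
  0.211·ln(0.211/0.230) = -0.01819
  0.689·ln(0.689/0.224) = 0.77416
  0.100·ln(0.100/0.546) = -0.16974
D(P‖Q) = 0.5862 nats.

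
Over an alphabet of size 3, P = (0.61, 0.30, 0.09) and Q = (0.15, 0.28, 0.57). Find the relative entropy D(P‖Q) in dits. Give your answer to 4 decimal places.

0.3085 dits

D(P‖Q) = Σ p·log₁₀(p/q).
  0.61·log₁₀(0.61/0.15) = 0.37164
  0.30·log₁₀(0.30/0.28) = 0.00899
  0.09·log₁₀(0.09/0.57) = -0.07215
D(P‖Q) = 0.3085 dits.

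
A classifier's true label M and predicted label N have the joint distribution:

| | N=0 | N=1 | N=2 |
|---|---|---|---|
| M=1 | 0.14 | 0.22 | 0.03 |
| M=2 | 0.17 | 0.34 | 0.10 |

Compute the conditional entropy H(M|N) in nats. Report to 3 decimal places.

0.659 nats

Chain rule: H(M|N) = H(M,N) − H(N).
Marginals: p(M) = (0.3900, 0.6100), p(N) = (0.3100, 0.5600, 0.1300).
H(M,N) = 1.6118 nats; H(N) = 0.9530 nats.
H(M|N) = 1.6118 − 0.9530 = 0.659 nats.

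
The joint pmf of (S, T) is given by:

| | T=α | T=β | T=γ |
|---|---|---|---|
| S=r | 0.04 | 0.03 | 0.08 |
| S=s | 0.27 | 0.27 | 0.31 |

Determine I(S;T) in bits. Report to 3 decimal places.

Marginals: p(S) = (0.1500, 0.8500), p(T) = (0.3100, 0.3000, 0.3900).
I(S;T) = Σ p(x,y)·log₂[p(x,y)/(p(x)p(y))].
  (r,α): 0.04·log₂(0.8602) = -0.0087
  (r,β): 0.03·log₂(0.6667) = -0.0175
  (r,γ): 0.08·log₂(1.3675) = 0.0361
  (s,α): 0.27·log₂(1.0247) = 0.0095
  (s,β): 0.27·log₂(1.0588) = 0.0223
  (s,γ): 0.31·log₂(0.9351) = -0.0300
Sum = 0.012 bits.

0.012 bits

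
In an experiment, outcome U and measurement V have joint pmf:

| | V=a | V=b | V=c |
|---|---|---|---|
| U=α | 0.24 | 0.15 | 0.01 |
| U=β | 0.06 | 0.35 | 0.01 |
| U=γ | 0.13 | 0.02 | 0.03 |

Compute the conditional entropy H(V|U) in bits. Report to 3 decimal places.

0.959 bits

Chain rule: H(V|U) = H(U,V) − H(U).
Marginals: p(U) = (0.4000, 0.4200, 0.1800), p(V) = (0.4300, 0.5200, 0.0500).
H(U,V) = 2.4585 bits; H(U) = 1.4997 bits.
H(V|U) = 2.4585 − 1.4997 = 0.959 bits.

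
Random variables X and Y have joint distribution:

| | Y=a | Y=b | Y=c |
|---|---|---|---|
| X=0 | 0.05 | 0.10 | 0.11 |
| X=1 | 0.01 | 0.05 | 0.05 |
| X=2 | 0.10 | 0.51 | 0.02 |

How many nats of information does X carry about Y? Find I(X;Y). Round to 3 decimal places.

0.140 nats

Marginals: p(X) = (0.2600, 0.1100, 0.6300), p(Y) = (0.1600, 0.6600, 0.1800).
I(X;Y) = Σ p(x,y)·ln[p(x,y)/(p(x)p(y))].
  (0,a): 0.05·ln(1.2019) = 0.0092
  (0,b): 0.10·ln(0.5828) = -0.0540
  (0,c): 0.11·ln(2.3504) = 0.0940
  (1,a): 0.01·ln(0.5682) = -0.0057
  (1,b): 0.05·ln(0.6887) = -0.0186
  (1,c): 0.05·ln(2.5253) = 0.0463
  (2,a): 0.10·ln(0.9921) = -0.0008
  (2,b): 0.51·ln(1.2266) = 0.1041
  (2,c): 0.02·ln(0.1764) = -0.0347
Sum = 0.140 nats.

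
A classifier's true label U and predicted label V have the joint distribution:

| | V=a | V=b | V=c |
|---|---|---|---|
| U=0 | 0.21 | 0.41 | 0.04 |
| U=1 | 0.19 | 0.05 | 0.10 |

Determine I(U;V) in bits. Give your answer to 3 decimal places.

0.177 bits

Marginals: p(U) = (0.6600, 0.3400), p(V) = (0.4000, 0.4600, 0.1400).
I(U;V) = Σ p(x,y)·log₂[p(x,y)/(p(x)p(y))].
  (0,a): 0.21·log₂(0.7955) = -0.0693
  (0,b): 0.41·log₂(1.3505) = 0.1777
  (0,c): 0.04·log₂(0.4329) = -0.0483
  (1,a): 0.19·log₂(1.3971) = 0.0917
  (1,b): 0.05·log₂(0.3197) = -0.0823
  (1,c): 0.10·log₂(2.1008) = 0.1071
Sum = 0.177 bits.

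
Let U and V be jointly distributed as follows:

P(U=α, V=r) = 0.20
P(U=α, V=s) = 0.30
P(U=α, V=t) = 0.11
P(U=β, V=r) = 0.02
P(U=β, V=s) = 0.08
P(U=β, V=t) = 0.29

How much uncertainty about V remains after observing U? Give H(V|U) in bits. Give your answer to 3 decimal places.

Marginals: p(U) = (0.6100, 0.3900), p(V) = (0.2200, 0.3800, 0.4000).
H(V|U) = Σ p(U) · H(V|U=·).
  U=α: p=0.6100, H(V|U=α) = 1.4767
  U=β: p=0.3900, H(V|U=β) = 1.0064
Weighted sum = 1.293 bits.

1.293 bits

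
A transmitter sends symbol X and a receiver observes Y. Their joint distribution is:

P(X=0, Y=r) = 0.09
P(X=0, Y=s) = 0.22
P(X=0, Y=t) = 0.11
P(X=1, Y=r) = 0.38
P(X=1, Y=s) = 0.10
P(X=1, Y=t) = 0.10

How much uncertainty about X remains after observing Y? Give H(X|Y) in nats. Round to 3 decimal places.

Marginals: p(X) = (0.4200, 0.5800), p(Y) = (0.4700, 0.3200, 0.2100).
H(X|Y) = Σ p(Y) · H(X|Y=·).
  Y=r: p=0.4700, H(X|Y=r) = 0.4884
  Y=s: p=0.3200, H(X|Y=s) = 0.6211
  Y=t: p=0.2100, H(X|Y=t) = 0.6920
Weighted sum = 0.574 nats.

0.574 nats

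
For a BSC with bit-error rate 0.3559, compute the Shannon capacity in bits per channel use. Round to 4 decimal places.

Binary symmetric channel: C = 1 − h₂(ε) where h₂ is the binary entropy function.
h₂(0.3559) = −0.3559·log₂0.3559 − 0.6441·log₂0.6441 = 0.9392.
C = 1 − 0.9392 = 0.0608 bits per channel use.

0.0608 bits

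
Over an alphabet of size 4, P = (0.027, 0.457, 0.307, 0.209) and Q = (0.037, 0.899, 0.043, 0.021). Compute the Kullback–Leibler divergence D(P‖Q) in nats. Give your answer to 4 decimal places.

0.7660 nats

D(P‖Q) = Σ p·ln(p/q).
  0.027·ln(0.027/0.037) = -0.00851
  0.457·ln(0.457/0.899) = -0.30921
  0.307·ln(0.307/0.043) = 0.60345
  0.209·ln(0.209/0.021) = 0.48024
D(P‖Q) = 0.7660 nats.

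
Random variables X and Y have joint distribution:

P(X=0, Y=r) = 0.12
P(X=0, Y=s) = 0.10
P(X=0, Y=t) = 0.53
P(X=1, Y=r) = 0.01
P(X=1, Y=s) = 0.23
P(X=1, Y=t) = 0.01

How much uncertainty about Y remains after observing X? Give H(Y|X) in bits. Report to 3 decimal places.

0.994 bits

Marginals: p(X) = (0.7500, 0.2500), p(Y) = (0.1300, 0.3300, 0.5400).
H(Y|X) = Σ p(X) · H(Y|X=·).
  X=0: p=0.7500, H(Y|X=0) = 1.1646
  X=1: p=0.2500, H(Y|X=1) = 0.4822
Weighted sum = 0.994 bits.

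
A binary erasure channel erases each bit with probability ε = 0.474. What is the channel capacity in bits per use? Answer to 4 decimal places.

0.5260 bits

Binary erasure channel: capacity C = 1 − ε.
C = 1 − 0.474 = 0.5260 bits per channel use.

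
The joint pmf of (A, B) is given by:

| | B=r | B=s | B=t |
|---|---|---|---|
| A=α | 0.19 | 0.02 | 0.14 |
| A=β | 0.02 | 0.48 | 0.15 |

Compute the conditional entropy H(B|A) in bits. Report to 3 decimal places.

1.063 bits

Chain rule: H(B|A) = H(A,B) − H(A).
Marginals: p(A) = (0.3500, 0.6500), p(B) = (0.2100, 0.5000, 0.2900).
H(A,B) = 1.9969 bits; H(A) = 0.9341 bits.
H(B|A) = 1.9969 − 0.9341 = 1.063 bits.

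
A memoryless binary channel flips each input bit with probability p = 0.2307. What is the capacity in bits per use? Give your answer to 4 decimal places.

0.2208 bits

Binary symmetric channel: C = 1 − h₂(ε) where h₂ is the binary entropy function.
h₂(0.2307) = −0.2307·log₂0.2307 − 0.7693·log₂0.7693 = 0.7792.
C = 1 − 0.7792 = 0.2208 bits per channel use.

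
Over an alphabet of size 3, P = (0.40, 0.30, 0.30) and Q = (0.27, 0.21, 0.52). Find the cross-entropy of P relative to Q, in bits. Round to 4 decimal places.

1.7141 bits

H(P,Q) = −Σ p·log₂ q.
  −0.40·log₂(0.27) = 0.75559
  −0.30·log₂(0.21) = 0.67546
  −0.30·log₂(0.52) = 0.28302
H(P,Q) = 1.7141 bits.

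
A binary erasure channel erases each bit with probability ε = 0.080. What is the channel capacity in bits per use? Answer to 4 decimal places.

Binary erasure channel: capacity C = 1 − ε.
C = 1 − 0.080 = 0.9200 bits per channel use.

0.9200 bits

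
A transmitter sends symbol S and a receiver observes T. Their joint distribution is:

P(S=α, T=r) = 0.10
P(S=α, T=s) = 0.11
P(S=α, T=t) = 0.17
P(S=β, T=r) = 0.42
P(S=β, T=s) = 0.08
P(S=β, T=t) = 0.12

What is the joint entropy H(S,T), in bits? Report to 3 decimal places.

H(S,T) = −Σ p(x,y)·log₂ p(x,y) over all 6 cells.
  cell (α,r): −0.10·log₂0.10 = 0.3322
  cell (α,s): −0.11·log₂0.11 = 0.3503
  cell (α,t): −0.17·log₂0.17 = 0.4346
  cell (β,r): −0.42·log₂0.42 = 0.5256
  cell (β,s): −0.08·log₂0.08 = 0.2915
  cell (β,t): −0.12·log₂0.12 = 0.3671
Sum = 2.301 bits.

2.301 bits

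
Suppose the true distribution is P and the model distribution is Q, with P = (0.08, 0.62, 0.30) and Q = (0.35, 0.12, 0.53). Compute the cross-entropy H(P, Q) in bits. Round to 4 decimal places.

H(P,Q) = −Σ p·log₂ q.
  −0.08·log₂(0.35) = 0.12117
  −0.62·log₂(0.12) = 1.89651
  −0.30·log₂(0.53) = 0.27478
H(P,Q) = 2.2925 bits.

2.2925 bits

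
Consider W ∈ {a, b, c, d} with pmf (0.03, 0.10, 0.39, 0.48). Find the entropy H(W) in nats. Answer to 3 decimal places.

H(W) = −Σ p·ln p.
  −(0.03)·ln(0.03) = 0.1052
  −(0.10)·ln(0.10) = 0.2303
  −(0.39)·ln(0.39) = 0.3672
  −(0.48)·ln(0.48) = 0.3523
Sum: 0.1052 + 0.2303 + 0.3672 + 0.3523 = 1.055 nats.

1.055 nats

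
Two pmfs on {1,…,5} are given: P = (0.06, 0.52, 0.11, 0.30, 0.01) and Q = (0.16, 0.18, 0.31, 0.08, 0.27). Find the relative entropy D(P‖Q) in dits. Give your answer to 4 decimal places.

D(P‖Q) = Σ p·log₁₀(p/q).
  0.06·log₁₀(0.06/0.16) = -0.02556
  0.52·log₁₀(0.52/0.18) = 0.23958
  0.11·log₁₀(0.11/0.31) = -0.04950
  0.30·log₁₀(0.30/0.08) = 0.17221
  0.01·log₁₀(0.01/0.27) = -0.01431
D(P‖Q) = 0.3224 dits.

0.3224 dits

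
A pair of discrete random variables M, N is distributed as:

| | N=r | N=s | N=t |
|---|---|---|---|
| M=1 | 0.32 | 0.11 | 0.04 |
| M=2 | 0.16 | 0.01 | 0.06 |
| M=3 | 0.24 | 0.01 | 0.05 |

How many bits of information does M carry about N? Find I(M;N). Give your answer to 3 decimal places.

0.083 bits

Marginals: p(M) = (0.4700, 0.2300, 0.3000), p(N) = (0.7200, 0.1300, 0.1500).
I(M;N) = Σ p(x,y)·log₂[p(x,y)/(p(x)p(y))].
  (1,r): 0.32·log₂(0.9456) = -0.0258
  (1,s): 0.11·log₂(1.8003) = 0.0933
  (1,t): 0.04·log₂(0.5674) = -0.0327
  (2,r): 0.16·log₂(0.9662) = -0.0079
  (2,s): 0.01·log₂(0.3344) = -0.0158
  (2,t): 0.06·log₂(1.7391) = 0.0479
  (3,r): 0.24·log₂(1.1111) = 0.0365
  (3,s): 0.01·log₂(0.2564) = -0.0196
  (3,t): 0.05·log₂(1.1111) = 0.0076
Sum = 0.083 bits.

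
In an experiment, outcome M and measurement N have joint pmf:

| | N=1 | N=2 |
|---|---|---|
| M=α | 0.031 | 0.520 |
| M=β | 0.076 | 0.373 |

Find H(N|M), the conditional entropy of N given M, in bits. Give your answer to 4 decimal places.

Marginals: p(M) = (0.5510, 0.4490), p(N) = (0.1070, 0.8930).
H(N|M) = Σ p(M) · H(N|M=·).
  M=α: p=0.5510, H(N|M=α) = 0.3124
  M=β: p=0.4490, H(N|M=β) = 0.6560
Weighted sum = 0.4667 bits.

0.4667 bits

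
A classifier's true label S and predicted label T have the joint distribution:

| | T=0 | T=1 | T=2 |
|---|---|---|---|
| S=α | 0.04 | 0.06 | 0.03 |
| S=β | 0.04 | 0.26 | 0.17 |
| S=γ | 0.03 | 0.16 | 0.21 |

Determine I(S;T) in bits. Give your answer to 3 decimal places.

Marginals: p(S) = (0.1300, 0.4700, 0.4000), p(T) = (0.1100, 0.4800, 0.4100).
I(S;T) = H(S) + H(T) − H(S,T).
H(S) = 1.4234, H(T) = 1.3859, H(S,T) = 2.7543.
I(S;T) = 1.4234 + 1.3859 − 2.7543 = 0.055 bits.

0.055 bits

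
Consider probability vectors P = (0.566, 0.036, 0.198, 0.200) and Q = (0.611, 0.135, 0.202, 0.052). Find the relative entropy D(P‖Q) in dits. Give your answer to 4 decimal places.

0.0758 dits

D(P‖Q) = Σ p·log₁₀(p/q).
  0.566·log₁₀(0.566/0.611) = -0.01881
  0.036·log₁₀(0.036/0.135) = -0.02067
  0.198·log₁₀(0.198/0.202) = -0.00172
  0.200·log₁₀(0.200/0.052) = 0.11701
D(P‖Q) = 0.0758 dits.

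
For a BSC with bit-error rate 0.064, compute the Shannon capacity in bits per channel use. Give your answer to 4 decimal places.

0.6569 bits

Binary symmetric channel: C = 1 − h₂(ε) where h₂ is the binary entropy function.
h₂(0.064) = −0.064·log₂0.064 − 0.936·log₂0.936 = 0.3431.
C = 1 − 0.3431 = 0.6569 bits per channel use.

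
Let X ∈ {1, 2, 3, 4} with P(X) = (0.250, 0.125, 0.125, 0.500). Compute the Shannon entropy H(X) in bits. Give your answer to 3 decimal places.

H(X) = −Σ p·log₂ p.
  −(0.250)·log₂(0.250) = 0.5000
  −(0.125)·log₂(0.125) = 0.3750
  −(0.125)·log₂(0.125) = 0.3750
  −(0.500)·log₂(0.500) = 0.5000
Sum: 0.5000 + 0.3750 + 0.3750 + 0.5000 = 1.750 bits.

1.750 bits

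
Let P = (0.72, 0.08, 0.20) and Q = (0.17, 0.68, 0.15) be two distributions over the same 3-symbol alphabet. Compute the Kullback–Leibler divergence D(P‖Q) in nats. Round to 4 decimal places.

D(P‖Q) = Σ p·ln(p/q).
  0.72·ln(0.72/0.17) = 1.03929
  0.08·ln(0.08/0.68) = -0.17121
  0.20·ln(0.20/0.15) = 0.05754
D(P‖Q) = 0.9256 nats.

0.9256 nats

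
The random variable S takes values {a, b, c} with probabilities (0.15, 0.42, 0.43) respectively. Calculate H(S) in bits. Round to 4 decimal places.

1.4598 bits

H(S) = −Σ p·log₂ p.
  −(0.15)·log₂(0.15) = 0.41054
  −(0.42)·log₂(0.42) = 0.52565
  −(0.43)·log₂(0.43) = 0.52356
Sum: 0.41054 + 0.52565 + 0.52356 = 1.4598 bits.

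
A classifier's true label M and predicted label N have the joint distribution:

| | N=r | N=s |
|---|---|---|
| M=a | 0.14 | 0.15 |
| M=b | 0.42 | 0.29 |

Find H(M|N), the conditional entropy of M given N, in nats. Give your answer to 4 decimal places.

0.5972 nats

Marginals: p(M) = (0.2900, 0.7100), p(N) = (0.5600, 0.4400).
H(M|N) = Σ p(N) · H(M|N=·).
  N=r: p=0.5600, H(M|N=r) = 0.5623
  N=s: p=0.4400, H(M|N=s) = 0.6416
Weighted sum = 0.5972 nats.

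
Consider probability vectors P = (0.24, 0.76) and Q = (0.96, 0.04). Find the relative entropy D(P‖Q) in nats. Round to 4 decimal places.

1.9051 nats

D(P‖Q) = Σ p·ln(p/q).
  0.24·ln(0.24/0.96) = -0.33271
  0.76·ln(0.76/0.04) = 2.23777
D(P‖Q) = 1.9051 nats.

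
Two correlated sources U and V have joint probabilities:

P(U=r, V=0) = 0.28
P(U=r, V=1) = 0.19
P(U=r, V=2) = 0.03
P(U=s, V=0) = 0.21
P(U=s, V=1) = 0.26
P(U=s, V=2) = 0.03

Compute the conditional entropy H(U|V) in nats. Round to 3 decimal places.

Marginals: p(U) = (0.5000, 0.5000), p(V) = (0.4900, 0.4500, 0.0600).
H(U|V) = Σ p(V) · H(U|V=·).
  V=0: p=0.4900, H(U|V=0) = 0.6829
  V=1: p=0.4500, H(U|V=1) = 0.6810
  V=2: p=0.0600, H(U|V=2) = 0.6931
Weighted sum = 0.683 nats.

0.683 nats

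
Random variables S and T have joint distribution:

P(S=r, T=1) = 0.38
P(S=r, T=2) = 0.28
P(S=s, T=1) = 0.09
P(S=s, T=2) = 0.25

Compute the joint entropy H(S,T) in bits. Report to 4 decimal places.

H(S,T) = −Σ p(x,y)·log₂ p(x,y) over all 4 cells.
  cell (r,1): −0.38·log₂0.38 = 0.53045
  cell (r,2): −0.28·log₂0.28 = 0.51422
  cell (s,1): −0.09·log₂0.09 = 0.31265
  cell (s,2): −0.25·log₂0.25 = 0.50000
Sum = 1.8573 bits.

1.8573 bits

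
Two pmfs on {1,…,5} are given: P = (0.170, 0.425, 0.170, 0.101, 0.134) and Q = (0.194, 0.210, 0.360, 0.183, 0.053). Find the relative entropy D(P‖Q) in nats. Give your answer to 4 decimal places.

D(P‖Q) = Σ p·ln(p/q).
  0.170·ln(0.170/0.194) = -0.02245
  0.425·ln(0.425/0.210) = 0.29962
  0.170·ln(0.170/0.360) = -0.12755
  0.101·ln(0.101/0.183) = -0.06003
  0.134·ln(0.134/0.053) = 0.12429
D(P‖Q) = 0.2139 nats.

0.2139 nats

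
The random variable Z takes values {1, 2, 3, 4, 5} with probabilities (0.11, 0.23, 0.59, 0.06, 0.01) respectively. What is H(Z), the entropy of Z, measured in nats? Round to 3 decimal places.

1.107 nats

H(Z) = −Σ p·ln p.
  −(0.11)·ln(0.11) = 0.2428
  −(0.23)·ln(0.23) = 0.3380
  −(0.59)·ln(0.59) = 0.3113
  −(0.06)·ln(0.06) = 0.1688
  −(0.01)·ln(0.01) = 0.0461
Sum: 0.2428 + 0.3380 + 0.3113 + 0.1688 + 0.0461 = 1.107 nats.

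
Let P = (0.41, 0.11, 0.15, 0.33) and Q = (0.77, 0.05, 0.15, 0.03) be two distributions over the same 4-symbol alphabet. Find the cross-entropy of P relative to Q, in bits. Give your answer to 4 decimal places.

H(P,Q) = −Σ p·log₂ q.
  −0.41·log₂(0.77) = 0.15460
  −0.11·log₂(0.05) = 0.47541
  −0.15·log₂(0.15) = 0.41054
  −0.33·log₂(0.03) = 1.66943
H(P,Q) = 2.7100 bits.

2.7100 bits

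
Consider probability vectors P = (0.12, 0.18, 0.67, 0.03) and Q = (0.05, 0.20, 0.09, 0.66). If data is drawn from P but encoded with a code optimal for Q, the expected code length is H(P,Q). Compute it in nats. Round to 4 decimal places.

2.2750 nats

H(P,Q) = −Σ p·ln q.
  −0.12·ln(0.05) = 0.35949
  −0.18·ln(0.20) = 0.28970
  −0.67·ln(0.09) = 1.61332
  −0.03·ln(0.66) = 0.01247
H(P,Q) = 2.2750 nats.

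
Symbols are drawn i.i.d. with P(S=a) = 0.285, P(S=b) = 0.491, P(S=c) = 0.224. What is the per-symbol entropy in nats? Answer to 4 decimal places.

H(S) = −Σ p·ln p.
  −(0.285)·ln(0.285) = 0.35775
  −(0.491)·ln(0.491) = 0.34925
  −(0.224)·ln(0.224) = 0.33513
Sum: 0.35775 + 0.34925 + 0.33513 = 1.0421 nats.

1.0421 nats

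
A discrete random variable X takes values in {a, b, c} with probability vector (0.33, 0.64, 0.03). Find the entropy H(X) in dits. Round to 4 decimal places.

H(X) = −Σ p·log₁₀ p.
  −(0.33)·log₁₀(0.33) = 0.15889
  −(0.64)·log₁₀(0.64) = 0.12404
  −(0.03)·log₁₀(0.03) = 0.04569
Sum: 0.15889 + 0.12404 + 0.04569 = 0.3286 dits.

0.3286 dits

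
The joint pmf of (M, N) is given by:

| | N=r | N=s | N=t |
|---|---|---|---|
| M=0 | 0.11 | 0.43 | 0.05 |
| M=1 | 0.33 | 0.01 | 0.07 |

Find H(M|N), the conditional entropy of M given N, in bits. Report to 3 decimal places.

0.543 bits

Chain rule: H(M|N) = H(M,N) − H(N).
Marginals: p(M) = (0.5900, 0.4100), p(N) = (0.4400, 0.4400, 0.1200).
H(M,N) = 1.9528 bits; H(N) = 1.4094 bits.
H(M|N) = 1.9528 − 1.4094 = 0.543 bits.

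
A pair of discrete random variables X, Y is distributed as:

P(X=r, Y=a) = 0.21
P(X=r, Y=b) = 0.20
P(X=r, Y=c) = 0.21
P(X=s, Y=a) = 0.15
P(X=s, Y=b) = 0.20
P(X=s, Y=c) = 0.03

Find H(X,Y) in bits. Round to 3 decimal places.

H(X,Y) = −Σ p(x,y)·log₂ p(x,y) over all 6 cells.
  cell (r,a): −0.21·log₂0.21 = 0.4728
  cell (r,b): −0.20·log₂0.20 = 0.4644
  cell (r,c): −0.21·log₂0.21 = 0.4728
  cell (s,a): −0.15·log₂0.15 = 0.4105
  cell (s,b): −0.20·log₂0.20 = 0.4644
  cell (s,c): −0.03·log₂0.03 = 0.1518
Sum = 2.437 bits.

2.437 bits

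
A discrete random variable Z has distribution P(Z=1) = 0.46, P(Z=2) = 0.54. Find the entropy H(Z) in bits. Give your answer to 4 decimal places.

H(Z) = −Σ p·log₂ p.
  −(0.46)·log₂(0.46) = 0.51534
  −(0.54)·log₂(0.54) = 0.48004
Sum: 0.51534 + 0.48004 = 0.9954 bits.

0.9954 bits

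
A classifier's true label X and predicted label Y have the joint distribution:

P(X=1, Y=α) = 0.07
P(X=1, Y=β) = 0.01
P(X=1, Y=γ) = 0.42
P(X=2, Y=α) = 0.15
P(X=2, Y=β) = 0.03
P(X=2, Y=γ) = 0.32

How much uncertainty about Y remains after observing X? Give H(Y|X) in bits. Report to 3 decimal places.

Chain rule: H(Y|X) = H(X,Y) − H(X).
Marginals: p(X) = (0.5000, 0.5000), p(Y) = (0.2200, 0.0400, 0.7400).
H(X,Y) = 1.9490 bits; H(X) = 1.0000 bits.
H(Y|X) = 1.9490 − 1.0000 = 0.949 bits.

0.949 bits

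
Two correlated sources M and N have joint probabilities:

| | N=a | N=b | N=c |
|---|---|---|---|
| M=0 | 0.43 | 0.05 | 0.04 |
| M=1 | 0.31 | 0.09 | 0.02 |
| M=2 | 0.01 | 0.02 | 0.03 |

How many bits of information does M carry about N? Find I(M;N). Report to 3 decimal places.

Marginals: p(M) = (0.5200, 0.4200, 0.0600), p(N) = (0.7500, 0.1600, 0.0900).
I(M;N) = Σ p(x,y)·log₂[p(x,y)/(p(x)p(y))].
  (0,a): 0.43·log₂(1.1026) = 0.0606
  (0,b): 0.05·log₂(0.6010) = -0.0367
  (0,c): 0.04·log₂(0.8547) = -0.0091
  (1,a): 0.31·log₂(0.9841) = -0.0072
  (1,b): 0.09·log₂(1.3393) = 0.0379
  (1,c): 0.02·log₂(0.5291) = -0.0184
  (2,a): 0.01·log₂(0.2222) = -0.0217
  (2,b): 0.02·log₂(2.0833) = 0.0212
  (2,c): 0.03·log₂(5.5556) = 0.0742
Sum = 0.101 bits.

0.101 bits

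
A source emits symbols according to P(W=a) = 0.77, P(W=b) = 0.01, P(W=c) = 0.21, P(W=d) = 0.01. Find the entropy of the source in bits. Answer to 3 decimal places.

0.896 bits

H(W) = −Σ p·log₂ p.
  −(0.77)·log₂(0.77) = 0.2903
  −(0.01)·log₂(0.01) = 0.0664
  −(0.21)·log₂(0.21) = 0.4728
  −(0.01)·log₂(0.01) = 0.0664
Sum: 0.2903 + 0.0664 + 0.4728 + 0.0664 = 0.896 bits.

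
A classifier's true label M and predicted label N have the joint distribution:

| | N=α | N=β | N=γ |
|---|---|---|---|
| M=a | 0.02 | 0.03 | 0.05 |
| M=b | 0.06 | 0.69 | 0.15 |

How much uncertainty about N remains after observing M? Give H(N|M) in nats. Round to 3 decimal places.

Marginals: p(M) = (0.1000, 0.9000), p(N) = (0.0800, 0.7200, 0.2000).
H(N|M) = Σ p(M) · H(N|M=·).
  M=a: p=0.1000, H(N|M=a) = 1.0297
  M=b: p=0.9000, H(N|M=b) = 0.6829
Weighted sum = 0.718 nats.

0.718 nats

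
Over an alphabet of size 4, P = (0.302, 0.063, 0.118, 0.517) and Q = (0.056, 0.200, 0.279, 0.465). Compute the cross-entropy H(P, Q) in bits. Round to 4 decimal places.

H(P,Q) = −Σ p·log₂ q.
  −0.302·log₂(0.056) = 1.25585
  −0.063·log₂(0.200) = 0.14628
  −0.118·log₂(0.279) = 0.21732
  −0.517·log₂(0.465) = 0.57113
H(P,Q) = 2.1906 bits.

2.1906 bits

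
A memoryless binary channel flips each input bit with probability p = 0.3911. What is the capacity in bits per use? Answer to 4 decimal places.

0.0345 bits

Binary symmetric channel: C = 1 − h₂(ε) where h₂ is the binary entropy function.
h₂(0.3911) = −0.3911·log₂0.3911 − 0.6089·log₂0.6089 = 0.9655.
C = 1 − 0.9655 = 0.0345 bits per channel use.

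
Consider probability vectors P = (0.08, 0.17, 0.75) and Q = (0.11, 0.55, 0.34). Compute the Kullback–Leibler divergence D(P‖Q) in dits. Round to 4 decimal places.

D(P‖Q) = Σ p·log₁₀(p/q).
  0.08·log₁₀(0.08/0.11) = -0.01106
  0.17·log₁₀(0.17/0.55) = -0.08669
  0.75·log₁₀(0.75/0.34) = 0.25769
D(P‖Q) = 0.1599 dits.

0.1599 dits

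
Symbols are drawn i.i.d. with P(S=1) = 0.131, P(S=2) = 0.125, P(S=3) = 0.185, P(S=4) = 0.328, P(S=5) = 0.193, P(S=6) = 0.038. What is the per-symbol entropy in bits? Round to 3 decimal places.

H(S) = −Σ p·log₂ p.
  −(0.131)·log₂(0.131) = 0.3841
  −(0.125)·log₂(0.125) = 0.3750
  −(0.185)·log₂(0.185) = 0.4504
  −(0.328)·log₂(0.328) = 0.5275
  −(0.193)·log₂(0.193) = 0.4581
  −(0.038)·log₂(0.038) = 0.1793
Sum: 0.3841 + 0.3750 + 0.4504 + 0.5275 + 0.4581 + 0.1793 = 2.374 bits.

2.374 bits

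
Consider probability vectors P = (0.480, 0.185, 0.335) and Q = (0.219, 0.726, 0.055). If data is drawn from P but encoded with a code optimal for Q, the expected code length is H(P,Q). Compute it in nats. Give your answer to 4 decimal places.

1.7598 nats

H(P,Q) = −Σ p·ln q.
  −0.480·ln(0.219) = 0.72897
  −0.185·ln(0.726) = 0.05924
  −0.335·ln(0.055) = 0.97164
H(P,Q) = 1.7598 nats.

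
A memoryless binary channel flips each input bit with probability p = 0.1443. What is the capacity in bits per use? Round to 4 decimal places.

Binary symmetric channel: C = 1 − h₂(ε) where h₂ is the binary entropy function.
h₂(0.1443) = −0.1443·log₂0.1443 − 0.8557·log₂0.8557 = 0.5954.
C = 1 − 0.5954 = 0.4046 bits per channel use.

0.4046 bits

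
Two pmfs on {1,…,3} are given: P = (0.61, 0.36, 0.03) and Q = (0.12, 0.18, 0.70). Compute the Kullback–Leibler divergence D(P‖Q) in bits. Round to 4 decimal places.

1.6546 bits

D(P‖Q) = Σ p·log₂(p/q).
  0.61·log₂(0.61/0.12) = 1.43092
  0.36·log₂(0.36/0.18) = 0.36000
  0.03·log₂(0.03/0.70) = -0.13633
D(P‖Q) = 1.6546 bits.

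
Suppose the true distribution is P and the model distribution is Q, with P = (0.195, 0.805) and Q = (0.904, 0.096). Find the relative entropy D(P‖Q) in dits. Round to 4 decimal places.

D(P‖Q) = Σ p·log₁₀(p/q).
  0.195·log₁₀(0.195/0.904) = -0.12990
  0.805·log₁₀(0.805/0.096) = 0.74344
D(P‖Q) = 0.6135 dits.

0.6135 dits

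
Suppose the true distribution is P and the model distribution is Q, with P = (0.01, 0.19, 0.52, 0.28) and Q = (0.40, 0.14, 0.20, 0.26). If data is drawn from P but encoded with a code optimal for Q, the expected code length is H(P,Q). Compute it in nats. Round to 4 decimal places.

H(P,Q) = −Σ p·ln q.
  −0.01·ln(0.40) = 0.00916
  −0.19·ln(0.14) = 0.37356
  −0.52·ln(0.20) = 0.83691
  −0.28·ln(0.26) = 0.37718
H(P,Q) = 1.5968 nats.

1.5968 nats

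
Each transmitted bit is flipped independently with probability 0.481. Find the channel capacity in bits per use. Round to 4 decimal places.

Binary symmetric channel: C = 1 − h₂(ε) where h₂ is the binary entropy function.
h₂(0.481) = −0.481·log₂0.481 − 0.519·log₂0.519 = 0.9990.
C = 1 − 0.9990 = 0.0010 bits per channel use.

0.0010 bits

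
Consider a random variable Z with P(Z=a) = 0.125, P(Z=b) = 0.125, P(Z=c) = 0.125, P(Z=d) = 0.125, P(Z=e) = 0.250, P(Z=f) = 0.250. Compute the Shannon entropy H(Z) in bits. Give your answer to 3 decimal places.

H(Z) = −Σ p·log₂ p.
  −(0.125)·log₂(0.125) = 0.3750
  −(0.125)·log₂(0.125) = 0.3750
  −(0.125)·log₂(0.125) = 0.3750
  −(0.125)·log₂(0.125) = 0.3750
  −(0.250)·log₂(0.250) = 0.5000
  −(0.250)·log₂(0.250) = 0.5000
Sum: 0.3750 + 0.3750 + 0.3750 + 0.3750 + 0.5000 + 0.5000 = 2.500 bits.

2.500 bits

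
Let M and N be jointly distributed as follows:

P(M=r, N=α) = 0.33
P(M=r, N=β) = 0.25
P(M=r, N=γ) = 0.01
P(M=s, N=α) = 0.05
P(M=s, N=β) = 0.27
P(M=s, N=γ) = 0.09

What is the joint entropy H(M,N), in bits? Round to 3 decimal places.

H(M,N) = −Σ p(x,y)·log₂ p(x,y) over all 6 cells.
  cell (r,α): −0.33·log₂0.33 = 0.5278
  cell (r,β): −0.25·log₂0.25 = 0.5000
  cell (r,γ): −0.01·log₂0.01 = 0.0664
  cell (s,α): −0.05·log₂0.05 = 0.2161
  cell (s,β): −0.27·log₂0.27 = 0.5100
  cell (s,γ): −0.09·log₂0.09 = 0.3127
Sum = 2.133 bits.

2.133 bits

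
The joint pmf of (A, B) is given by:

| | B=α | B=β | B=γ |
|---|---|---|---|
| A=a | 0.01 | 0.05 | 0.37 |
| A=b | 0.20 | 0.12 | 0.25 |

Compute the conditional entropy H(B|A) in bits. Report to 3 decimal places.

1.159 bits

Marginals: p(A) = (0.4300, 0.5700), p(B) = (0.2100, 0.1700, 0.6200).
H(B|A) = Σ p(A) · H(B|A=·).
  A=a: p=0.4300, H(B|A=a) = 0.6737
  A=b: p=0.5700, H(B|A=b) = 1.5249
Weighted sum = 1.159 bits.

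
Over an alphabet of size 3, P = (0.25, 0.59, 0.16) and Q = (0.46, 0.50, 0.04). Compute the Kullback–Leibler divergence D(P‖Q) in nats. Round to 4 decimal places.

D(P‖Q) = Σ p·ln(p/q).
  0.25·ln(0.25/0.46) = -0.15244
  0.59·ln(0.59/0.50) = 0.09765
  0.16·ln(0.16/0.04) = 0.22181
D(P‖Q) = 0.1670 nats.

0.1670 nats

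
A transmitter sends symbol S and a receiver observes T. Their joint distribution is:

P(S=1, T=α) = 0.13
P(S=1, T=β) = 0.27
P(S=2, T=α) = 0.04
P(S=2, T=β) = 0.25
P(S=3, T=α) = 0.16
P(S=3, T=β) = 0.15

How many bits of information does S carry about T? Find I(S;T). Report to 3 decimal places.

Marginals: p(S) = (0.4000, 0.2900, 0.3100), p(T) = (0.3300, 0.6700).
I(S;T) = H(S) + H(T) − H(S,T).
H(S) = 1.5705, H(T) = 0.9149, H(S,T) = 2.4120.
I(S;T) = 1.5705 + 0.9149 − 2.4120 = 0.073 bits.

0.073 bits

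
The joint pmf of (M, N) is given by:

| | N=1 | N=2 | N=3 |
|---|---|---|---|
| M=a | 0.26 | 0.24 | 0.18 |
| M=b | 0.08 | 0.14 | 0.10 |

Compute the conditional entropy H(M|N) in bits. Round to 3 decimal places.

0.892 bits

Marginals: p(M) = (0.6800, 0.3200), p(N) = (0.3400, 0.3800, 0.2800).
H(M|N) = Σ p(N) · H(M|N=·).
  N=1: p=0.3400, H(M|N=1) = 0.7871
  N=2: p=0.3800, H(M|N=2) = 0.9495
  N=3: p=0.2800, H(M|N=3) = 0.9403
Weighted sum = 0.892 bits.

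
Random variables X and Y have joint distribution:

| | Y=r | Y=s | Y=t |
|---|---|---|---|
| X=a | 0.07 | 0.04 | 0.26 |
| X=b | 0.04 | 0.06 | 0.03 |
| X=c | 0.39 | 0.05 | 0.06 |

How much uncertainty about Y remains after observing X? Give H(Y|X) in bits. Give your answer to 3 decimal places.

1.117 bits

Chain rule: H(Y|X) = H(X,Y) − H(X).
Marginals: p(X) = (0.3700, 0.1300, 0.5000), p(Y) = (0.5000, 0.1500, 0.3500).
H(X,Y) = 2.5301 bits; H(X) = 1.4134 bits.
H(Y|X) = 2.5301 − 1.4134 = 1.117 bits.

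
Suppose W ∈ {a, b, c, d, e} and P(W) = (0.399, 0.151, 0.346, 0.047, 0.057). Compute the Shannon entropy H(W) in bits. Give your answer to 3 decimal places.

H(W) = −Σ p·log₂ p.
  −(0.399)·log₂(0.399) = 0.5289
  −(0.151)·log₂(0.151) = 0.4118
  −(0.346)·log₂(0.346) = 0.5298
  −(0.047)·log₂(0.047) = 0.2073
  −(0.057)·log₂(0.057) = 0.2356
Sum: 0.5289 + 0.4118 + 0.5298 + 0.2073 + 0.2356 = 1.913 bits.

1.913 bits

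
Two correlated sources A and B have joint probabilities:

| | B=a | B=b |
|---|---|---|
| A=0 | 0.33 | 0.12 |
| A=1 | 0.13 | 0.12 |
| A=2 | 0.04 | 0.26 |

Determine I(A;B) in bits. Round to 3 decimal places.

Marginals: p(A) = (0.4500, 0.2500, 0.3000), p(B) = (0.5000, 0.5000).
I(A;B) = H(A) + H(B) − H(A,B).
H(A) = 1.5395, H(B) = 1.0000, H(A,B) = 2.3356.
I(A;B) = 1.5395 + 1.0000 − 2.3356 = 0.204 bits.

0.204 bits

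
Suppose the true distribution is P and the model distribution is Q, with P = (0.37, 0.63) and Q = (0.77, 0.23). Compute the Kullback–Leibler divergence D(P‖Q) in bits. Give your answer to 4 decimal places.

0.5246 bits

D(P‖Q) = Σ p·log₂(p/q).
  0.37·log₂(0.37/0.77) = -0.39121
  0.63·log₂(0.63/0.23) = 0.91584
D(P‖Q) = 0.5246 bits.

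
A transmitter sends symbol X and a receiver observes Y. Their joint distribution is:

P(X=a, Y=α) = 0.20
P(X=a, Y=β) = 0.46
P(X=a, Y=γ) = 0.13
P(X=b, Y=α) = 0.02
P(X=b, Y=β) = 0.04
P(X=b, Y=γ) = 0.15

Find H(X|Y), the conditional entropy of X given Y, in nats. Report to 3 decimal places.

0.400 nats

Marginals: p(X) = (0.7900, 0.2100), p(Y) = (0.2200, 0.5000, 0.2800).
H(X|Y) = Σ p(Y) · H(X|Y=·).
  Y=α: p=0.2200, H(X|Y=α) = 0.3046
  Y=β: p=0.5000, H(X|Y=β) = 0.2788
  Y=γ: p=0.2800, H(X|Y=γ) = 0.6906
Weighted sum = 0.400 nats.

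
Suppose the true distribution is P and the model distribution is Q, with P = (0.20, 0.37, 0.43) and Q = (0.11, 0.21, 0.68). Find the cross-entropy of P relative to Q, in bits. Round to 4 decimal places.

1.7092 bits

H(P,Q) = −Σ p·log₂ q.
  −0.20·log₂(0.11) = 0.63688
  −0.37·log₂(0.21) = 0.83307
  −0.43·log₂(0.68) = 0.23925
H(P,Q) = 1.7092 bits.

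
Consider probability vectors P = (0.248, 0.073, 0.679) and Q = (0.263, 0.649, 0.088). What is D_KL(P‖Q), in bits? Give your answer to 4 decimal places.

D(P‖Q) = Σ p·log₂(p/q).
  0.248·log₂(0.248/0.263) = -0.02101
  0.073·log₂(0.073/0.649) = -0.23011
  0.679·log₂(0.679/0.088) = 2.00158
D(P‖Q) = 1.7505 bits.

1.7505 bits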